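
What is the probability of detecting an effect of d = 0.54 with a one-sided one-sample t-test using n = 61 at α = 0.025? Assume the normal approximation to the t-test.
Power ≈ 0.99

Power calculation (one-sample t-test, normal approximation):
z_β = d · √n - z_α
z_β = 0.54 · √61 - 1.960
z_β = 0.54 · 7.810 - 1.960
z_β = 2.258

Power = Φ(z_β) = Φ(2.258) ≈ 0.988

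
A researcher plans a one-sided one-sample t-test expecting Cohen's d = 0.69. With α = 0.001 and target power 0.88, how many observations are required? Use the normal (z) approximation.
n = 39

Sample size formula (one-sample t-test, normal approximation):
n = ((z_α + z_β) / d)²

z_α = 3.090 (for α = 0.001, one-sided)
z_β = 1.175 (for power = 0.88)
d = 0.69

n = ((3.090 + 1.175) / 0.69)²
n = (6.181)²
n ≈ 38.20
Round up to the next whole number: n = 39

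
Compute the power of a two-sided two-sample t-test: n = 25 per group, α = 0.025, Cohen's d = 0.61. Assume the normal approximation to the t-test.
Power ≈ 0.47

Power calculation (two-sample t-test, normal approximation):
z_β = d · √(n/2) - z_{α/2}
z_β = 0.61 · √(25/2) - 2.241
z_β = 0.61 · 3.536 - 2.241
z_β = -0.085

Power = Φ(z_β) = Φ(-0.085) ≈ 0.466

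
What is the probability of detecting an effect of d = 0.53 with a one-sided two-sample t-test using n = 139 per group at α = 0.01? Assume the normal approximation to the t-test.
Power ≈ 0.98

Power calculation (two-sample t-test, normal approximation):
z_β = d · √(n/2) - z_α
z_β = 0.53 · √(139/2) - 2.326
z_β = 0.53 · 8.337 - 2.326
z_β = 2.092

Power = Φ(z_β) = Φ(2.092) ≈ 0.982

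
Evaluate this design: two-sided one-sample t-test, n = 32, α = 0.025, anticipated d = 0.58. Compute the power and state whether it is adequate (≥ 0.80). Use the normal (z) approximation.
Power ≈ 0.85; the study is adequately powered (power ≥ 0.80)

Power calculation (one-sample t-test, normal approximation):
z_β = d · √n - z_{α/2}
z_β = 0.58 · √32 - 2.241
z_β = 0.58 · 5.657 - 2.241
z_β = 1.040

Power = Φ(z_β) = Φ(1.040) ≈ 0.851

Effect size d = 0.58 is medium by Cohen's convention (0.2/0.5/0.8).

Threshold: power ≥ 0.80 is conventionally adequate.
Power ≈ 0.85 → the study is adequately powered (power ≥ 0.80).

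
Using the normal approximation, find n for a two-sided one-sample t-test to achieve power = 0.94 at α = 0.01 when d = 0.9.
n = 22

Sample size formula (one-sample t-test, normal approximation):
n = ((z_{α/2} + z_β) / d)²

z_{α/2} = 2.576 (for α = 0.01, two-sided)
z_β = 1.555 (for power = 0.94)
d = 0.9

n = ((2.576 + 1.555) / 0.9)²
n = (4.590)²
n ≈ 21.07
Round up to the next whole number: n = 22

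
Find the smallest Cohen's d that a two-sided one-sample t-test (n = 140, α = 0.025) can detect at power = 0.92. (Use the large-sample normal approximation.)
d ≈ 0.31

Minimum detectable effect (one-sample t-test, normal approximation):
d = (z_{α/2} + z_β) / √n
d = (2.241 + 1.405) / √140
d = 3.646 / 11.832
d ≈ 0.31

By Cohen's convention (0.2 small / 0.5 medium / 0.8 large): small effect.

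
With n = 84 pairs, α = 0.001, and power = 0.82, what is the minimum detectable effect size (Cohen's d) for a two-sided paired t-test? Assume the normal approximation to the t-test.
d ≈ 0.46

Minimum detectable effect (paired t-test, normal approximation):
d = (z_{α/2} + z_β) / √n
d = (3.291 + 0.915) / √84
d = 4.206 / 9.165
d ≈ 0.46

By Cohen's convention (0.2 small / 0.5 medium / 0.8 large): small effect.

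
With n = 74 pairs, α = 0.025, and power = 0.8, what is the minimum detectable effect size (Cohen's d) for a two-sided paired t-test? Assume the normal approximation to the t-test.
d ≈ 0.36

Minimum detectable effect (paired t-test, normal approximation):
d = (z_{α/2} + z_β) / √n
d = (2.241 + 0.842) / √74
d = 3.083 / 8.602
d ≈ 0.36

By Cohen's convention (0.2 small / 0.5 medium / 0.8 large): small effect.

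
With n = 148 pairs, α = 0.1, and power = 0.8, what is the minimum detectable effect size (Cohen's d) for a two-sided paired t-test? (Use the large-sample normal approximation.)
d ≈ 0.20

Minimum detectable effect (paired t-test, normal approximation):
d = (z_{α/2} + z_β) / √n
d = (1.645 + 0.842) / √148
d = 2.486 / 12.166
d ≈ 0.20

By Cohen's convention (0.2 small / 0.5 medium / 0.8 large): small effect.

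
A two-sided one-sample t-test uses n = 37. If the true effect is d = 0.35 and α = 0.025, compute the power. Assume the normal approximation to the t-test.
Power ≈ 0.46

Power calculation (one-sample t-test, normal approximation):
z_β = d · √n - z_{α/2}
z_β = 0.35 · √37 - 2.241
z_β = 0.35 · 6.083 - 2.241
z_β = -0.112

Power = Φ(z_β) = Φ(-0.112) ≈ 0.455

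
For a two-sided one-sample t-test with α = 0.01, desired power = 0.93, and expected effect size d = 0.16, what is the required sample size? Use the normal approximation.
n = 642

Sample size formula (one-sample t-test, normal approximation):
n = ((z_{α/2} + z_β) / d)²

z_{α/2} = 2.576 (for α = 0.01, two-sided)
z_β = 1.476 (for power = 0.93)
d = 0.16

n = ((2.576 + 1.476) / 0.16)²
n = (25.325)²
n ≈ 641.36
Round up to the next whole number: n = 642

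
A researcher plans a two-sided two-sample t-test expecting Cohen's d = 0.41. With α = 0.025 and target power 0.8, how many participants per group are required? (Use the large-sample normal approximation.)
n = 114 per group

Sample size formula (two-sample t-test, normal approximation):
n = 2 · ((z_{α/2} + z_β) / d)²

z_{α/2} = 2.241 (for α = 0.025, two-sided)
z_β = 0.842 (for power = 0.8)
d = 0.41

n = 2 · ((2.241 + 0.842) / 0.41)²
n = 2 · (7.520)²
n ≈ 113.10
Round up to the next whole number: n = 114 per group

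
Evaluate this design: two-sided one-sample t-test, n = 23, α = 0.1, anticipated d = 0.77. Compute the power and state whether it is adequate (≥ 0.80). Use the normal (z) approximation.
Power ≈ 0.98; the study is adequately powered (power ≥ 0.80)

Power calculation (one-sample t-test, normal approximation):
z_β = d · √n - z_{α/2}
z_β = 0.77 · √23 - 1.645
z_β = 0.77 · 4.796 - 1.645
z_β = 2.048

Power = Φ(z_β) = Φ(2.048) ≈ 0.980

Effect size d = 0.77 is medium by Cohen's convention (0.2/0.5/0.8).

Threshold: power ≥ 0.80 is conventionally adequate.
Power ≈ 0.98 → the study is adequately powered (power ≥ 0.80).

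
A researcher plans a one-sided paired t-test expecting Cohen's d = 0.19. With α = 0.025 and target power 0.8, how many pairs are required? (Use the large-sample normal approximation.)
n = 218 pairs

Sample size formula (paired t-test, normal approximation):
n = ((z_α + z_β) / d)²

z_α = 1.960 (for α = 0.025, one-sided)
z_β = 0.842 (for power = 0.8)
d = 0.19

n = ((1.960 + 0.842) / 0.19)²
n = (14.747)²
n ≈ 217.47
Round up to the next whole number: n = 218 pairs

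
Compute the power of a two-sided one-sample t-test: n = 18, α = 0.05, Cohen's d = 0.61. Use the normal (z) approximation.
Power ≈ 0.74

Power calculation (one-sample t-test, normal approximation):
z_β = d · √n - z_{α/2}
z_β = 0.61 · √18 - 1.960
z_β = 0.61 · 4.243 - 1.960
z_β = 0.628

Power = Φ(z_β) = Φ(0.628) ≈ 0.735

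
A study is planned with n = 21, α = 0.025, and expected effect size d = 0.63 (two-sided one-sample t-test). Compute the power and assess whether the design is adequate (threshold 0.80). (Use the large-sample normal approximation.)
Power ≈ 0.74; the study is underpowered (power < 0.80)

Power calculation (one-sample t-test, normal approximation):
z_β = d · √n - z_{α/2}
z_β = 0.63 · √21 - 2.241
z_β = 0.63 · 4.583 - 2.241
z_β = 0.646

Power = Φ(z_β) = Φ(0.646) ≈ 0.741

Effect size d = 0.63 is medium by Cohen's convention (0.2/0.5/0.8).

Threshold: power ≥ 0.80 is conventionally adequate.
Power ≈ 0.74 → the study is underpowered (power < 0.80).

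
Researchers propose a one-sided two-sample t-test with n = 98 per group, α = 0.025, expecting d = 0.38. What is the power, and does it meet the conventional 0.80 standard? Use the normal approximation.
Power ≈ 0.76; the study is underpowered (power < 0.80)

Power calculation (two-sample t-test, normal approximation):
z_β = d · √(n/2) - z_α
z_β = 0.38 · √(98/2) - 1.960
z_β = 0.38 · 7.000 - 1.960
z_β = 0.700

Power = Φ(z_β) = Φ(0.700) ≈ 0.758

Effect size d = 0.38 is small by Cohen's convention (0.2/0.5/0.8).

Threshold: power ≥ 0.80 is conventionally adequate.
Power ≈ 0.76 → the study is underpowered (power < 0.80).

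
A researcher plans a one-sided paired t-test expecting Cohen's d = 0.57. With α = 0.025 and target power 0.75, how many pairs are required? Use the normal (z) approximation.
n = 22 pairs

Sample size formula (paired t-test, normal approximation):
n = ((z_α + z_β) / d)²

z_α = 1.960 (for α = 0.025, one-sided)
z_β = 0.674 (for power = 0.75)
d = 0.57

n = ((1.960 + 0.674) / 0.57)²
n = (4.621)²
n ≈ 21.35
Round up to the next whole number: n = 22 pairs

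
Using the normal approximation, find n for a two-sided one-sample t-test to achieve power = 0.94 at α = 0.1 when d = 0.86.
n = 14

Sample size formula (one-sample t-test, normal approximation):
n = ((z_{α/2} + z_β) / d)²

z_{α/2} = 1.645 (for α = 0.1, two-sided)
z_β = 1.555 (for power = 0.94)
d = 0.86

n = ((1.645 + 1.555) / 0.86)²
n = (3.721)²
n ≈ 13.85
Round up to the next whole number: n = 14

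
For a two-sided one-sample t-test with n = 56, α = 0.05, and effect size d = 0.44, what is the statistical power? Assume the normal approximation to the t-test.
Power ≈ 0.91

Power calculation (one-sample t-test, normal approximation):
z_β = d · √n - z_{α/2}
z_β = 0.44 · √56 - 1.960
z_β = 0.44 · 7.483 - 1.960
z_β = 1.333

Power = Φ(z_β) = Φ(1.333) ≈ 0.909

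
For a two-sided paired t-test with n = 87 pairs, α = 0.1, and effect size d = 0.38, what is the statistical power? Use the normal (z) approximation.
Power ≈ 0.97

Power calculation (paired t-test, normal approximation):
z_β = d · √n - z_{α/2}
z_β = 0.38 · √87 - 1.645
z_β = 0.38 · 9.327 - 1.645
z_β = 1.900

Power = Φ(z_β) = Φ(1.900) ≈ 0.971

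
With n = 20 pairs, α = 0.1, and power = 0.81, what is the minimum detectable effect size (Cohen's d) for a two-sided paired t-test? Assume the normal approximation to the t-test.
d ≈ 0.56

Minimum detectable effect (paired t-test, normal approximation):
d = (z_{α/2} + z_β) / √n
d = (1.645 + 0.878) / √20
d = 2.523 / 4.472
d ≈ 0.56

By Cohen's convention (0.2 small / 0.5 medium / 0.8 large): medium effect.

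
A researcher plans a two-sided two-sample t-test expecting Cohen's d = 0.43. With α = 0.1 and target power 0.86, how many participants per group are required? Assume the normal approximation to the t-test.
n = 81 per group

Sample size formula (two-sample t-test, normal approximation):
n = 2 · ((z_{α/2} + z_β) / d)²

z_{α/2} = 1.645 (for α = 0.1, two-sided)
z_β = 1.080 (for power = 0.86)
d = 0.43

n = 2 · ((1.645 + 1.080) / 0.43)²
n = 2 · (6.337)²
n ≈ 80.32
Round up to the next whole number: n = 81 per group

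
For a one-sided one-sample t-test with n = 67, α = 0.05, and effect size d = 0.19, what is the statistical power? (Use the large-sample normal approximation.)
Power ≈ 0.46

Power calculation (one-sample t-test, normal approximation):
z_β = d · √n - z_α
z_β = 0.19 · √67 - 1.645
z_β = 0.19 · 8.185 - 1.645
z_β = -0.090

Power = Φ(z_β) = Φ(-0.090) ≈ 0.464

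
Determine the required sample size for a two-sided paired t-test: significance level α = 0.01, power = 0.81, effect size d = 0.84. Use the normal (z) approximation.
n = 17 pairs

Sample size formula (paired t-test, normal approximation):
n = ((z_{α/2} + z_β) / d)²

z_{α/2} = 2.576 (for α = 0.01, two-sided)
z_β = 0.878 (for power = 0.81)
d = 0.84

n = ((2.576 + 0.878) / 0.84)²
n = (4.112)²
n ≈ 16.91
Round up to the next whole number: n = 17 pairs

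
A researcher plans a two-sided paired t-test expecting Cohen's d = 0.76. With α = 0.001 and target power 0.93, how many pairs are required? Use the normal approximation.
n = 40 pairs

Sample size formula (paired t-test, normal approximation):
n = ((z_{α/2} + z_β) / d)²

z_{α/2} = 3.291 (for α = 0.001, two-sided)
z_β = 1.476 (for power = 0.93)
d = 0.76

n = ((3.291 + 1.476) / 0.76)²
n = (6.272)²
n ≈ 39.34
Round up to the next whole number: n = 40 pairs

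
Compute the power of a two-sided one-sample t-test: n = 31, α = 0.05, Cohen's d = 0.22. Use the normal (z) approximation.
Power ≈ 0.23

Power calculation (one-sample t-test, normal approximation):
z_β = d · √n - z_{α/2}
z_β = 0.22 · √31 - 1.960
z_β = 0.22 · 5.568 - 1.960
z_β = -0.735

Power = Φ(z_β) = Φ(-0.735) ≈ 0.231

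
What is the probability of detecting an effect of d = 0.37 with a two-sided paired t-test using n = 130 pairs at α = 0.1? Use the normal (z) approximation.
Power ≈ 0.99

Power calculation (paired t-test, normal approximation):
z_β = d · √n - z_{α/2}
z_β = 0.37 · √130 - 1.645
z_β = 0.37 · 11.402 - 1.645
z_β = 2.574

Power = Φ(z_β) = Φ(2.574) ≈ 0.995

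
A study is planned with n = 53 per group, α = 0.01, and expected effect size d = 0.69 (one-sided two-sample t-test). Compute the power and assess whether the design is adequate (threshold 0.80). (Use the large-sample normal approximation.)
Power ≈ 0.89; the study is adequately powered (power ≥ 0.80)

Power calculation (two-sample t-test, normal approximation):
z_β = d · √(n/2) - z_α
z_β = 0.69 · √(53/2) - 2.326
z_β = 0.69 · 5.148 - 2.326
z_β = 1.226

Power = Φ(z_β) = Φ(1.226) ≈ 0.890

Effect size d = 0.69 is medium by Cohen's convention (0.2/0.5/0.8).

Threshold: power ≥ 0.80 is conventionally adequate.
Power ≈ 0.89 → the study is adequately powered (power ≥ 0.80).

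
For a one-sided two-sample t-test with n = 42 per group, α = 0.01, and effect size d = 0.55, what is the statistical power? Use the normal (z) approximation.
Power ≈ 0.58

Power calculation (two-sample t-test, normal approximation):
z_β = d · √(n/2) - z_α
z_β = 0.55 · √(42/2) - 2.326
z_β = 0.55 · 4.583 - 2.326
z_β = 0.194

Power = Φ(z_β) = Φ(0.194) ≈ 0.577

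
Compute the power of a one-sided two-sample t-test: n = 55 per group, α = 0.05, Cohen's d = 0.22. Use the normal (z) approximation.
Power ≈ 0.31

Power calculation (two-sample t-test, normal approximation):
z_β = d · √(n/2) - z_α
z_β = 0.22 · √(55/2) - 1.645
z_β = 0.22 · 5.244 - 1.645
z_β = -0.491

Power = Φ(z_β) = Φ(-0.491) ≈ 0.312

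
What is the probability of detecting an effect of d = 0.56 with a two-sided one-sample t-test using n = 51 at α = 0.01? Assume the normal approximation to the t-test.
Power ≈ 0.92

Power calculation (one-sample t-test, normal approximation):
z_β = d · √n - z_{α/2}
z_β = 0.56 · √51 - 2.576
z_β = 0.56 · 7.141 - 2.576
z_β = 1.423

Power = Φ(z_β) = Φ(1.423) ≈ 0.923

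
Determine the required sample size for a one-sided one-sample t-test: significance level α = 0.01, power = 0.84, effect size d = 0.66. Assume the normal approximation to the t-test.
n = 26

Sample size formula (one-sample t-test, normal approximation):
n = ((z_α + z_β) / d)²

z_α = 2.326 (for α = 0.01, one-sided)
z_β = 0.994 (for power = 0.84)
d = 0.66

n = ((2.326 + 0.994) / 0.66)²
n = (5.030)²
n ≈ 25.30
Round up to the next whole number: n = 26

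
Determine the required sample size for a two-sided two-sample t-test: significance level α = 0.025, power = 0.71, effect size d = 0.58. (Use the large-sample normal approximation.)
n = 47 per group

Sample size formula (two-sample t-test, normal approximation):
n = 2 · ((z_{α/2} + z_β) / d)²

z_{α/2} = 2.241 (for α = 0.025, two-sided)
z_β = 0.553 (for power = 0.71)
d = 0.58

n = 2 · ((2.241 + 0.553) / 0.58)²
n = 2 · (4.817)²
n ≈ 46.41
Round up to the next whole number: n = 47 per group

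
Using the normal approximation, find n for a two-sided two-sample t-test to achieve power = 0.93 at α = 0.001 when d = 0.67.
n = 102 per group

Sample size formula (two-sample t-test, normal approximation):
n = 2 · ((z_{α/2} + z_β) / d)²

z_{α/2} = 3.291 (for α = 0.001, two-sided)
z_β = 1.476 (for power = 0.93)
d = 0.67

n = 2 · ((3.291 + 1.476) / 0.67)²
n = 2 · (7.115)²
n ≈ 101.25
Round up to the next whole number: n = 102 per group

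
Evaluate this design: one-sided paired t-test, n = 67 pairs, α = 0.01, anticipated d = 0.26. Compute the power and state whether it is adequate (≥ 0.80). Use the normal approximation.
Power ≈ 0.42; the study is underpowered (power < 0.80)

Power calculation (paired t-test, normal approximation):
z_β = d · √n - z_α
z_β = 0.26 · √67 - 2.326
z_β = 0.26 · 8.185 - 2.326
z_β = -0.198

Power = Φ(z_β) = Φ(-0.198) ≈ 0.421

Effect size d = 0.26 is small by Cohen's convention (0.2/0.5/0.8).

Threshold: power ≥ 0.80 is conventionally adequate.
Power ≈ 0.42 → the study is underpowered (power < 0.80).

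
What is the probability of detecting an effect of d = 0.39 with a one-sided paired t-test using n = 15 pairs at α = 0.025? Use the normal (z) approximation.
Power ≈ 0.33

Power calculation (paired t-test, normal approximation):
z_β = d · √n - z_α
z_β = 0.39 · √15 - 1.960
z_β = 0.39 · 3.873 - 1.960
z_β = -0.450

Power = Φ(z_β) = Φ(-0.450) ≈ 0.327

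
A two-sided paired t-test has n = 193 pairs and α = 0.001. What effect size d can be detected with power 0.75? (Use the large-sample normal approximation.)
d ≈ 0.29

Minimum detectable effect (paired t-test, normal approximation):
d = (z_{α/2} + z_β) / √n
d = (3.291 + 0.674) / √193
d = 3.965 / 13.892
d ≈ 0.29

By Cohen's convention (0.2 small / 0.5 medium / 0.8 large): small effect.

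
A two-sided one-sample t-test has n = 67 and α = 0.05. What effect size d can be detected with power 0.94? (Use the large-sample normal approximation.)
d ≈ 0.43

Minimum detectable effect (one-sample t-test, normal approximation):
d = (z_{α/2} + z_β) / √n
d = (1.960 + 1.555) / √67
d = 3.515 / 8.185
d ≈ 0.43

By Cohen's convention (0.2 small / 0.5 medium / 0.8 large): small effect.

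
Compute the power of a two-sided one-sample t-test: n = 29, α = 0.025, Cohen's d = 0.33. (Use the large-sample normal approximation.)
Power ≈ 0.32

Power calculation (one-sample t-test, normal approximation):
z_β = d · √n - z_{α/2}
z_β = 0.33 · √29 - 2.241
z_β = 0.33 · 5.385 - 2.241
z_β = -0.464

Power = Φ(z_β) = Φ(-0.464) ≈ 0.321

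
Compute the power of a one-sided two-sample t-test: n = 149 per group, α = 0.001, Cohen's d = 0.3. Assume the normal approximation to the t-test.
Power ≈ 0.31

Power calculation (two-sample t-test, normal approximation):
z_β = d · √(n/2) - z_α
z_β = 0.3 · √(149/2) - 3.090
z_β = 0.3 · 8.631 - 3.090
z_β = -0.501

Power = Φ(z_β) = Φ(-0.501) ≈ 0.308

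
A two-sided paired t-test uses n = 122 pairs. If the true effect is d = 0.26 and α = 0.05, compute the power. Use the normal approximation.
Power ≈ 0.82

Power calculation (paired t-test, normal approximation):
z_β = d · √n - z_{α/2}
z_β = 0.26 · √122 - 1.960
z_β = 0.26 · 11.045 - 1.960
z_β = 0.912

Power = Φ(z_β) = Φ(0.912) ≈ 0.819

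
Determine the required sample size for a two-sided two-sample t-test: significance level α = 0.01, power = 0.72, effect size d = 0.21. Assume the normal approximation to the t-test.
n = 453 per group

Sample size formula (two-sample t-test, normal approximation):
n = 2 · ((z_{α/2} + z_β) / d)²

z_{α/2} = 2.576 (for α = 0.01, two-sided)
z_β = 0.583 (for power = 0.72)
d = 0.21

n = 2 · ((2.576 + 0.583) / 0.21)²
n = 2 · (15.043)²
n ≈ 452.58
Round up to the next whole number: n = 453 per group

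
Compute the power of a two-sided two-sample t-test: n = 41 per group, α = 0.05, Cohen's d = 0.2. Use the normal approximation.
Power ≈ 0.15

Power calculation (two-sample t-test, normal approximation):
z_β = d · √(n/2) - z_{α/2}
z_β = 0.2 · √(41/2) - 1.960
z_β = 0.2 · 4.528 - 1.960
z_β = -1.054

Power = Φ(z_β) = Φ(-1.054) ≈ 0.146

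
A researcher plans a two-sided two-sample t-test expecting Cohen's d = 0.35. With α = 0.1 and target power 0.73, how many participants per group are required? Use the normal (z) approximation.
n = 84 per group

Sample size formula (two-sample t-test, normal approximation):
n = 2 · ((z_{α/2} + z_β) / d)²

z_{α/2} = 1.645 (for α = 0.1, two-sided)
z_β = 0.613 (for power = 0.73)
d = 0.35

n = 2 · ((1.645 + 0.613) / 0.35)²
n = 2 · (6.451)²
n ≈ 83.23
Round up to the next whole number: n = 84 per group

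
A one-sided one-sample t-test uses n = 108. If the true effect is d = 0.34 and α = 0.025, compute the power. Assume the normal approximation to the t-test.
Power ≈ 0.94

Power calculation (one-sample t-test, normal approximation):
z_β = d · √n - z_α
z_β = 0.34 · √108 - 1.960
z_β = 0.34 · 10.392 - 1.960
z_β = 1.573

Power = Φ(z_β) = Φ(1.573) ≈ 0.942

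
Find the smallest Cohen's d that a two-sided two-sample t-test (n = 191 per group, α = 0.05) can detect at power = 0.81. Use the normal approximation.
d ≈ 0.29

Minimum detectable effect (two-sample t-test, normal approximation):
d = (z_{α/2} + z_β) / √(n/2)
d = (1.960 + 0.878) / √(191/2)
d = 2.838 / 9.772
d ≈ 0.29

By Cohen's convention (0.2 small / 0.5 medium / 0.8 large): small effect.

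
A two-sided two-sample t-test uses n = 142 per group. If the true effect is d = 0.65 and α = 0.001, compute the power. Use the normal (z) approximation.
Power ≈ 0.99

Power calculation (two-sample t-test, normal approximation):
z_β = d · √(n/2) - z_{α/2}
z_β = 0.65 · √(142/2) - 3.291
z_β = 0.65 · 8.426 - 3.291
z_β = 2.186

Power = Φ(z_β) = Φ(2.186) ≈ 0.986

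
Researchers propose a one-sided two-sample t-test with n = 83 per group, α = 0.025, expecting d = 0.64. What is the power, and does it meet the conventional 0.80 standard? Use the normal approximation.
Power ≈ 0.98; the study is adequately powered (power ≥ 0.80)

Power calculation (two-sample t-test, normal approximation):
z_β = d · √(n/2) - z_α
z_β = 0.64 · √(83/2) - 1.960
z_β = 0.64 · 6.442 - 1.960
z_β = 2.163

Power = Φ(z_β) = Φ(2.163) ≈ 0.985

Effect size d = 0.64 is medium by Cohen's convention (0.2/0.5/0.8).

Threshold: power ≥ 0.80 is conventionally adequate.
Power ≈ 0.98 → the study is adequately powered (power ≥ 0.80).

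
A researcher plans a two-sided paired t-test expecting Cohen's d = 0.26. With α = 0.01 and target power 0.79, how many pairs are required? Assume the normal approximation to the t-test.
n = 170 pairs

Sample size formula (paired t-test, normal approximation):
n = ((z_{α/2} + z_β) / d)²

z_{α/2} = 2.576 (for α = 0.01, two-sided)
z_β = 0.806 (for power = 0.79)
d = 0.26

n = ((2.576 + 0.806) / 0.26)²
n = (13.008)²
n ≈ 169.21
Round up to the next whole number: n = 170 pairs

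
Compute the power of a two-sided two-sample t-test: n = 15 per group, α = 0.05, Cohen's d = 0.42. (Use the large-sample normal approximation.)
Power ≈ 0.21

Power calculation (two-sample t-test, normal approximation):
z_β = d · √(n/2) - z_{α/2}
z_β = 0.42 · √(15/2) - 1.960
z_β = 0.42 · 2.739 - 1.960
z_β = -0.810

Power = Φ(z_β) = Φ(-0.810) ≈ 0.209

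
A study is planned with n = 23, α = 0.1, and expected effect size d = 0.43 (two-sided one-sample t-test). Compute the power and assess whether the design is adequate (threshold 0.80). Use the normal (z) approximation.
Power ≈ 0.66; the study is underpowered (power < 0.80)

Power calculation (one-sample t-test, normal approximation):
z_β = d · √n - z_{α/2}
z_β = 0.43 · √23 - 1.645
z_β = 0.43 · 4.796 - 1.645
z_β = 0.417

Power = Φ(z_β) = Φ(0.417) ≈ 0.662

Effect size d = 0.43 is small by Cohen's convention (0.2/0.5/0.8).

Threshold: power ≥ 0.80 is conventionally adequate.
Power ≈ 0.66 → the study is underpowered (power < 0.80).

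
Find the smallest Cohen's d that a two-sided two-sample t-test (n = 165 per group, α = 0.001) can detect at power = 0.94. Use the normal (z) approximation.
d ≈ 0.53

Minimum detectable effect (two-sample t-test, normal approximation):
d = (z_{α/2} + z_β) / √(n/2)
d = (3.291 + 1.555) / √(165/2)
d = 4.845 / 9.083
d ≈ 0.53

By Cohen's convention (0.2 small / 0.5 medium / 0.8 large): medium effect.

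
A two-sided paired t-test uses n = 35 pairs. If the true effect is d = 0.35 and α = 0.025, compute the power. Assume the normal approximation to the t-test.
Power ≈ 0.43

Power calculation (paired t-test, normal approximation):
z_β = d · √n - z_{α/2}
z_β = 0.35 · √35 - 2.241
z_β = 0.35 · 5.916 - 2.241
z_β = -0.171

Power = Φ(z_β) = Φ(-0.171) ≈ 0.432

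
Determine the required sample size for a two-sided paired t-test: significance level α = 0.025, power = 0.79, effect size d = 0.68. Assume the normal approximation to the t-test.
n = 21 pairs

Sample size formula (paired t-test, normal approximation):
n = ((z_{α/2} + z_β) / d)²

z_{α/2} = 2.241 (for α = 0.025, two-sided)
z_β = 0.806 (for power = 0.79)
d = 0.68

n = ((2.241 + 0.806) / 0.68)²
n = (4.481)²
n ≈ 20.08
Round up to the next whole number: n = 21 pairs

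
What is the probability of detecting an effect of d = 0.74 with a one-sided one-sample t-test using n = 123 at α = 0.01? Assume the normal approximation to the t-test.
Power ≈ 1.00

Power calculation (one-sample t-test, normal approximation):
z_β = d · √n - z_α
z_β = 0.74 · √123 - 2.326
z_β = 0.74 · 11.091 - 2.326
z_β = 5.881

Power = Φ(z_β) = Φ(5.881) ≈ 1.000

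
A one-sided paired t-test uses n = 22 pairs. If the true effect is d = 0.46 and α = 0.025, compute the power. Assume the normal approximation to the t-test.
Power ≈ 0.58

Power calculation (paired t-test, normal approximation):
z_β = d · √n - z_α
z_β = 0.46 · √22 - 1.960
z_β = 0.46 · 4.690 - 1.960
z_β = 0.198

Power = Φ(z_β) = Φ(0.198) ≈ 0.578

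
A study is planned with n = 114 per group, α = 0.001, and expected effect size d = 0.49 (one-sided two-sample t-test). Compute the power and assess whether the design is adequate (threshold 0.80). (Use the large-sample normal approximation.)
Power ≈ 0.73; the study is underpowered (power < 0.80)

Power calculation (two-sample t-test, normal approximation):
z_β = d · √(n/2) - z_α
z_β = 0.49 · √(114/2) - 3.090
z_β = 0.49 · 7.550 - 3.090
z_β = 0.609

Power = Φ(z_β) = Φ(0.609) ≈ 0.729

Effect size d = 0.49 is small by Cohen's convention (0.2/0.5/0.8).

Threshold: power ≥ 0.80 is conventionally adequate.
Power ≈ 0.73 → the study is underpowered (power < 0.80).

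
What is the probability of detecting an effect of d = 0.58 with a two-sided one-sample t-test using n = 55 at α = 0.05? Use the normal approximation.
Power ≈ 0.99

Power calculation (one-sample t-test, normal approximation):
z_β = d · √n - z_{α/2}
z_β = 0.58 · √55 - 1.960
z_β = 0.58 · 7.416 - 1.960
z_β = 2.341

Power = Φ(z_β) = Φ(2.341) ≈ 0.990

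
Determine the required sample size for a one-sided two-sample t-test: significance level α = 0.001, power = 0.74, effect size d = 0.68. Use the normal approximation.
n = 61 per group

Sample size formula (two-sample t-test, normal approximation):
n = 2 · ((z_α + z_β) / d)²

z_α = 3.090 (for α = 0.001, one-sided)
z_β = 0.643 (for power = 0.74)
d = 0.68

n = 2 · ((3.090 + 0.643) / 0.68)²
n = 2 · (5.490)²
n ≈ 60.28
Round up to the next whole number: n = 61 per group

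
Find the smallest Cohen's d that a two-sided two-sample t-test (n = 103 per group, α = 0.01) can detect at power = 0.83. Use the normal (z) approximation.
d ≈ 0.49

Minimum detectable effect (two-sample t-test, normal approximation):
d = (z_{α/2} + z_β) / √(n/2)
d = (2.576 + 0.954) / √(103/2)
d = 3.530 / 7.176
d ≈ 0.49

By Cohen's convention (0.2 small / 0.5 medium / 0.8 large): small effect.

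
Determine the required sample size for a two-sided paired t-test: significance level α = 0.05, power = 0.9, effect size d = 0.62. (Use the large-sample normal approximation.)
n = 28 pairs

Sample size formula (paired t-test, normal approximation):
n = ((z_{α/2} + z_β) / d)²

z_{α/2} = 1.960 (for α = 0.05, two-sided)
z_β = 1.282 (for power = 0.9)
d = 0.62

n = ((1.960 + 1.282) / 0.62)²
n = (5.229)²
n ≈ 27.34
Round up to the next whole number: n = 28 pairs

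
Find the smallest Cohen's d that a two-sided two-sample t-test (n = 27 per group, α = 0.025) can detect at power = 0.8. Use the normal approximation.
d ≈ 0.84

Minimum detectable effect (two-sample t-test, normal approximation):
d = (z_{α/2} + z_β) / √(n/2)
d = (2.241 + 0.842) / √(27/2)
d = 3.083 / 3.674
d ≈ 0.84

By Cohen's convention (0.2 small / 0.5 medium / 0.8 large): large effect.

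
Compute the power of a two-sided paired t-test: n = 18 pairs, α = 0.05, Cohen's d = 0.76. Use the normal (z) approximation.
Power ≈ 0.90

Power calculation (paired t-test, normal approximation):
z_β = d · √n - z_{α/2}
z_β = 0.76 · √18 - 1.960
z_β = 0.76 · 4.243 - 1.960
z_β = 1.264

Power = Φ(z_β) = Φ(1.264) ≈ 0.897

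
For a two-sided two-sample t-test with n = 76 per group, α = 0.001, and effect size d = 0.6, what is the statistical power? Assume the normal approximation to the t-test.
Power ≈ 0.66

Power calculation (two-sample t-test, normal approximation):
z_β = d · √(n/2) - z_{α/2}
z_β = 0.6 · √(76/2) - 3.291
z_β = 0.6 · 6.164 - 3.291
z_β = 0.408

Power = Φ(z_β) = Φ(0.408) ≈ 0.658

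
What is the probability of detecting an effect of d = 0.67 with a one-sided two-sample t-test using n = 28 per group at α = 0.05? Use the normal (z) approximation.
Power ≈ 0.81

Power calculation (two-sample t-test, normal approximation):
z_β = d · √(n/2) - z_α
z_β = 0.67 · √(28/2) - 1.645
z_β = 0.67 · 3.742 - 1.645
z_β = 0.862

Power = Φ(z_β) = Φ(0.862) ≈ 0.806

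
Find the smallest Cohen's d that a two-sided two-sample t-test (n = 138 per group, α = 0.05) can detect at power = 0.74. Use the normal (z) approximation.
d ≈ 0.31

Minimum detectable effect (two-sample t-test, normal approximation):
d = (z_{α/2} + z_β) / √(n/2)
d = (1.960 + 0.643) / √(138/2)
d = 2.603 / 8.307
d ≈ 0.31

By Cohen's convention (0.2 small / 0.5 medium / 0.8 large): small effect.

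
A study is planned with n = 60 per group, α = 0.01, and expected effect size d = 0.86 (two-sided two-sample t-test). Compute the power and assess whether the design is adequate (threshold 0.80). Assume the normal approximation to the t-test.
Power ≈ 0.98; the study is adequately powered (power ≥ 0.80)

Power calculation (two-sample t-test, normal approximation):
z_β = d · √(n/2) - z_{α/2}
z_β = 0.86 · √(60/2) - 2.576
z_β = 0.86 · 5.477 - 2.576
z_β = 2.135

Power = Φ(z_β) = Φ(2.135) ≈ 0.984

Effect size d = 0.86 is large by Cohen's convention (0.2/0.5/0.8).

Threshold: power ≥ 0.80 is conventionally adequate.
Power ≈ 0.98 → the study is adequately powered (power ≥ 0.80).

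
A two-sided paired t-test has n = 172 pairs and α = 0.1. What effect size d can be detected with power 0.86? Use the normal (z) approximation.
d ≈ 0.21

Minimum detectable effect (paired t-test, normal approximation):
d = (z_{α/2} + z_β) / √n
d = (1.645 + 1.080) / √172
d = 2.725 / 13.115
d ≈ 0.21

By Cohen's convention (0.2 small / 0.5 medium / 0.8 large): small effect.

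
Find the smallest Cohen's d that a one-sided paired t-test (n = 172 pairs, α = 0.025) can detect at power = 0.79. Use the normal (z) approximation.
d ≈ 0.21

Minimum detectable effect (paired t-test, normal approximation):
d = (z_α + z_β) / √n
d = (1.960 + 0.806) / √172
d = 2.766 / 13.115
d ≈ 0.21

By Cohen's convention (0.2 small / 0.5 medium / 0.8 large): small effect.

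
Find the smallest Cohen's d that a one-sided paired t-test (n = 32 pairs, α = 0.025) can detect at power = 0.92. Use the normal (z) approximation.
d ≈ 0.59

Minimum detectable effect (paired t-test, normal approximation):
d = (z_α + z_β) / √n
d = (1.960 + 1.405) / √32
d = 3.365 / 5.657
d ≈ 0.59

By Cohen's convention (0.2 small / 0.5 medium / 0.8 large): medium effect.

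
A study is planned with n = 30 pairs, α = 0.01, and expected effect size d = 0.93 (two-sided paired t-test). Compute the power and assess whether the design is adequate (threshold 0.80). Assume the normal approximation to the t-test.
Power ≈ 0.99; the study is adequately powered (power ≥ 0.80)

Power calculation (paired t-test, normal approximation):
z_β = d · √n - z_{α/2}
z_β = 0.93 · √30 - 2.576
z_β = 0.93 · 5.477 - 2.576
z_β = 2.518

Power = Φ(z_β) = Φ(2.518) ≈ 0.994

Effect size d = 0.93 is large by Cohen's convention (0.2/0.5/0.8).

Threshold: power ≥ 0.80 is conventionally adequate.
Power ≈ 0.99 → the study is adequately powered (power ≥ 0.80).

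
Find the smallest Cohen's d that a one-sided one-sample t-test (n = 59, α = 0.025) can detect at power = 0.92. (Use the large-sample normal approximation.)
d ≈ 0.44

Minimum detectable effect (one-sample t-test, normal approximation):
d = (z_α + z_β) / √n
d = (1.960 + 1.405) / √59
d = 3.365 / 7.681
d ≈ 0.44

By Cohen's convention (0.2 small / 0.5 medium / 0.8 large): small effect.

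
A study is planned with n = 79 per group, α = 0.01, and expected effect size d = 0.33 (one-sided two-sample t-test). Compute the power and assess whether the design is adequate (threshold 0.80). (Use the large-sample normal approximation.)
Power ≈ 0.40; the study is underpowered (power < 0.80)

Power calculation (two-sample t-test, normal approximation):
z_β = d · √(n/2) - z_α
z_β = 0.33 · √(79/2) - 2.326
z_β = 0.33 · 6.285 - 2.326
z_β = -0.252

Power = Φ(z_β) = Φ(-0.252) ≈ 0.400

Effect size d = 0.33 is small by Cohen's convention (0.2/0.5/0.8).

Threshold: power ≥ 0.80 is conventionally adequate.
Power ≈ 0.40 → the study is underpowered (power < 0.80).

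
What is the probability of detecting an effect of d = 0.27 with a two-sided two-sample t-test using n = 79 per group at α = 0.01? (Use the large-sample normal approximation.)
Power ≈ 0.19

Power calculation (two-sample t-test, normal approximation):
z_β = d · √(n/2) - z_{α/2}
z_β = 0.27 · √(79/2) - 2.576
z_β = 0.27 · 6.285 - 2.576
z_β = -0.879

Power = Φ(z_β) = Φ(-0.879) ≈ 0.190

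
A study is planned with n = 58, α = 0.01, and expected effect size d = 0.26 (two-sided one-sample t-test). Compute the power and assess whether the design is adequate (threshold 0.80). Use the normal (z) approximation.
Power ≈ 0.28; the study is underpowered (power < 0.80)

Power calculation (one-sample t-test, normal approximation):
z_β = d · √n - z_{α/2}
z_β = 0.26 · √58 - 2.576
z_β = 0.26 · 7.616 - 2.576
z_β = -0.596

Power = Φ(z_β) = Φ(-0.596) ≈ 0.276

Effect size d = 0.26 is small by Cohen's convention (0.2/0.5/0.8).

Threshold: power ≥ 0.80 is conventionally adequate.
Power ≈ 0.28 → the study is underpowered (power < 0.80).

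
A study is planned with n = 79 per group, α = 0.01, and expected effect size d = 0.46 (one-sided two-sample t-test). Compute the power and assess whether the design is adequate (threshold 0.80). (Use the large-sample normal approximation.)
Power ≈ 0.71; the study is underpowered (power < 0.80)

Power calculation (two-sample t-test, normal approximation):
z_β = d · √(n/2) - z_α
z_β = 0.46 · √(79/2) - 2.326
z_β = 0.46 · 6.285 - 2.326
z_β = 0.565

Power = Φ(z_β) = Φ(0.565) ≈ 0.714

Effect size d = 0.46 is small by Cohen's convention (0.2/0.5/0.8).

Threshold: power ≥ 0.80 is conventionally adequate.
Power ≈ 0.71 → the study is underpowered (power < 0.80).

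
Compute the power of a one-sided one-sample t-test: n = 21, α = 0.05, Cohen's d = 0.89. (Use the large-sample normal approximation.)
Power ≈ 0.99

Power calculation (one-sample t-test, normal approximation):
z_β = d · √n - z_α
z_β = 0.89 · √21 - 1.645
z_β = 0.89 · 4.583 - 1.645
z_β = 2.434

Power = Φ(z_β) = Φ(2.434) ≈ 0.993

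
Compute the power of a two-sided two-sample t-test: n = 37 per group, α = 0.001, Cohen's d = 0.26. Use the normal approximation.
Power ≈ 0.01

Power calculation (two-sample t-test, normal approximation):
z_β = d · √(n/2) - z_{α/2}
z_β = 0.26 · √(37/2) - 3.291
z_β = 0.26 · 4.301 - 3.291
z_β = -2.172

Power = Φ(z_β) = Φ(-2.172) ≈ 0.015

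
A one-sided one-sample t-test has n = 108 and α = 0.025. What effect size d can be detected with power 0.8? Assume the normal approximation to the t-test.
d ≈ 0.27

Minimum detectable effect (one-sample t-test, normal approximation):
d = (z_α + z_β) / √n
d = (1.960 + 0.842) / √108
d = 2.802 / 10.392
d ≈ 0.27

By Cohen's convention (0.2 small / 0.5 medium / 0.8 large): small effect.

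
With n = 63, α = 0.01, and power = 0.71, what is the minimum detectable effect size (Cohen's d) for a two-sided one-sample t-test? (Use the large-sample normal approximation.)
d ≈ 0.39

Minimum detectable effect (one-sample t-test, normal approximation):
d = (z_{α/2} + z_β) / √n
d = (2.576 + 0.553) / √63
d = 3.129 / 7.937
d ≈ 0.39

By Cohen's convention (0.2 small / 0.5 medium / 0.8 large): small effect.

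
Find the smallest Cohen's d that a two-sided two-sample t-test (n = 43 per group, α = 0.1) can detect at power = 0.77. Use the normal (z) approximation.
d ≈ 0.51

Minimum detectable effect (two-sample t-test, normal approximation):
d = (z_{α/2} + z_β) / √(n/2)
d = (1.645 + 0.739) / √(43/2)
d = 2.384 / 4.637
d ≈ 0.51

By Cohen's convention (0.2 small / 0.5 medium / 0.8 large): medium effect.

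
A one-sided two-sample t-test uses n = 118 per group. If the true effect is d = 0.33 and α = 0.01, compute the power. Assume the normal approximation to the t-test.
Power ≈ 0.58

Power calculation (two-sample t-test, normal approximation):
z_β = d · √(n/2) - z_α
z_β = 0.33 · √(118/2) - 2.326
z_β = 0.33 · 7.681 - 2.326
z_β = 0.208

Power = Φ(z_β) = Φ(0.208) ≈ 0.583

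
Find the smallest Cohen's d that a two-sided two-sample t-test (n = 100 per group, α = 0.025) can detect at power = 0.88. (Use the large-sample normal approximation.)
d ≈ 0.48

Minimum detectable effect (two-sample t-test, normal approximation):
d = (z_{α/2} + z_β) / √(n/2)
d = (2.241 + 1.175) / √(100/2)
d = 3.416 / 7.071
d ≈ 0.48

By Cohen's convention (0.2 small / 0.5 medium / 0.8 large): small effect.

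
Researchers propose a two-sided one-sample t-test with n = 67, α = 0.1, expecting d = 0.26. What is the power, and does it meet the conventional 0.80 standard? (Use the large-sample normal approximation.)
Power ≈ 0.69; the study is underpowered (power < 0.80)

Power calculation (one-sample t-test, normal approximation):
z_β = d · √n - z_{α/2}
z_β = 0.26 · √67 - 1.645
z_β = 0.26 · 8.185 - 1.645
z_β = 0.483

Power = Φ(z_β) = Φ(0.483) ≈ 0.686

Effect size d = 0.26 is small by Cohen's convention (0.2/0.5/0.8).

Threshold: power ≥ 0.80 is conventionally adequate.
Power ≈ 0.69 → the study is underpowered (power < 0.80).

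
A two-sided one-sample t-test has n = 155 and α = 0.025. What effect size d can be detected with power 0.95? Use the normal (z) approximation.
d ≈ 0.31

Minimum detectable effect (one-sample t-test, normal approximation):
d = (z_{α/2} + z_β) / √n
d = (2.241 + 1.645) / √155
d = 3.886 / 12.450
d ≈ 0.31

By Cohen's convention (0.2 small / 0.5 medium / 0.8 large): small effect.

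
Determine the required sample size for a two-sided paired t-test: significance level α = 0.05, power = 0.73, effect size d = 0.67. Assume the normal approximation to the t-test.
n = 15 pairs

Sample size formula (paired t-test, normal approximation):
n = ((z_{α/2} + z_β) / d)²

z_{α/2} = 1.960 (for α = 0.05, two-sided)
z_β = 0.613 (for power = 0.73)
d = 0.67

n = ((1.960 + 0.613) / 0.67)²
n = (3.840)²
n ≈ 14.75
Round up to the next whole number: n = 15 pairs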